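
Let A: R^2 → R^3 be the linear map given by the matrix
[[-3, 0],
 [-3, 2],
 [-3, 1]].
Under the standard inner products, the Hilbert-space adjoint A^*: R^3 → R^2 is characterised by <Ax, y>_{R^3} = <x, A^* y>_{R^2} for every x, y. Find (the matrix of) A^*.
A^* = A^T =
[[-3, -3, -3],
 [0, 2, 1]]

For real matrices with standard dot products, the defining identity <Ax, y> = <x, A^* y> gives (Ax)^T y = x^T (A^*) y, i.e. x^T A^T y = x^T (A^*) y. Since this holds for all x, y, we must have A^* = A^T. Therefore
A^* =
[[-3, -3, -3],
 [0, 2, 1]].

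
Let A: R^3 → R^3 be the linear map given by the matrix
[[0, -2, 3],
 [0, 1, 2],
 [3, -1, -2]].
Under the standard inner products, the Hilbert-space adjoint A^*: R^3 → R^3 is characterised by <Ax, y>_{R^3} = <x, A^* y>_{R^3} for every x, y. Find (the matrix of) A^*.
A^* = A^T =
[[0, 0, 3],
 [-2, 1, -1],
 [3, 2, -2]]

For real matrices with standard dot products, the defining identity <Ax, y> = <x, A^* y> gives (Ax)^T y = x^T (A^*) y, i.e. x^T A^T y = x^T (A^*) y. Since this holds for all x, y, we must have A^* = A^T. Therefore
A^* =
[[0, 0, 3],
 [-2, 1, -1],
 [3, 2, -2]].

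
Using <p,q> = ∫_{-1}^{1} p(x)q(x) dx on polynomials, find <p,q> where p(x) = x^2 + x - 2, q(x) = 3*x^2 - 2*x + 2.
<p,q> = -54/5

Expand the product: p(x)·q(x) = 3*x^4 + x^3 - 6*x^2 + 6*x - 4.
∫_{-1}^{1} of each monomial x^k gives [2/(k+1) if k even, 0 if k odd]. Integrating term-by-term (or equivalently evaluating the antiderivative F(x) = 3*x^5/5 + x^4/4 - 2*x^3 + 3*x^2 - 4*x at the endpoints):
  F(1) − F(−1) = -43/20 − (173/20) = -54/5.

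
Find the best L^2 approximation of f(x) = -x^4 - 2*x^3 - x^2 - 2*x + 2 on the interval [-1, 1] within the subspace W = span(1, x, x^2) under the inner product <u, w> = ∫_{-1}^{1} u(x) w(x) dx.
g(x) = -13*x^2/7 - 16*x/5 + 73/35

The best approximation g ∈ W is the orthogonal projection of f onto W. Writing g = a_0 + a_1 x + a_2 x^2, the coefficients solve the normal equations G · a = b where
  G_{ij} = <φ_i, φ_j> and b_i = <f, φ_i>, with φ_0 = 1, φ_1 = x, φ_2 = x^2.
G =
  [2, 0, 2/3]
  [0, 2/3, 0]
  [2/3, 0, 2/5],
b = (44/15, -32/15, 68/105).
Solving gives a_0 = 73/35, a_1 = -16/5, a_2 = -13/7, so
  g(x) = -13*x^2/7 - 16*x/5 + 73/35.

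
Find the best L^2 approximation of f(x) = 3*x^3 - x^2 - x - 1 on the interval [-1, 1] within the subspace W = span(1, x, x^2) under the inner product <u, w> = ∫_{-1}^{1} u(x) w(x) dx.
g(x) = -x^2 + 4*x/5 - 1

The best approximation g ∈ W is the orthogonal projection of f onto W. Writing g = a_0 + a_1 x + a_2 x^2, the coefficients solve the normal equations G · a = b where
  G_{ij} = <φ_i, φ_j> and b_i = <f, φ_i>, with φ_0 = 1, φ_1 = x, φ_2 = x^2.
G =
  [2, 0, 2/3]
  [0, 2/3, 0]
  [2/3, 0, 2/5],
b = (-8/3, 8/15, -16/15).
Solving gives a_0 = -1, a_1 = 4/5, a_2 = -1, so
  g(x) = -x^2 + 4*x/5 - 1.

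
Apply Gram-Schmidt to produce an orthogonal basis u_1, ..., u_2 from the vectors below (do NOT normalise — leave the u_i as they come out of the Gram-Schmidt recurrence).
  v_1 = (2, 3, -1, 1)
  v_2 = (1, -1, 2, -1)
Orthogonal basis:
  u_1 = (2, 3, -1, 1)
  u_2 = (23/15, -1/5, 26/15, -11/15)

Apply the Gram-Schmidt recurrence
  u_1 = v_1
  u_i = v_i − Σ_{j<i} ((v_i · u_j) / (u_j · u_j)) · u_j.

Step by step this gives:
  u_1 = (2, 3, -1, 1)
  u_2 = (23/15, -1/5, 26/15, -11/15)

Orthogonality check:
  u_2 · u_1 = 0 (should be 0)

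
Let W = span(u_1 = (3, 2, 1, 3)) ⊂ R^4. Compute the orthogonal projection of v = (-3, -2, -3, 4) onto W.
proj_W(v) = (-12/23, -8/23, -4/23, -12/23)

Set up U = [u_1 | ... | u_1] ∈ R^(4×1). The projector onto W = col(U) is P = U (U^T U)^(-1) U^T.
Compute U^T U =
  [23],
and U^T v = (-4).
Solve U^T U · c = U^T v for the coefficients: c = (-4/23). The projection is proj_W(v) = U c.
Check: (v - proj_W(v)) · u_1 = 0  (should be 0).
Result: proj_W(v) = (-12/23, -8/23, -4/23, -12/23).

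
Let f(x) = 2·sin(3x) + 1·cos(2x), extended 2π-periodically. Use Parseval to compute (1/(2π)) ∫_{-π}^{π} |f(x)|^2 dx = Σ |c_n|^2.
Σ |c_n|^2 = 5/2

Expand |f|^2 and use orthogonality of {sin(nx), cos(mx)} on [-π, π]:
  ∫_{-π}^{π} sin(nx)^2 dx = π, ∫ cos(mx)^2 dx = π, and cross terms integrate to 0.
So ∫_{-π}^{π} f(x)^2 dx = 2^2 · π + 1^2 · π = (4 + 1)π.
Divide by 2π: (4 + 1)/2 = 5/2.
By Parseval, this equals Σ |c_n|^2.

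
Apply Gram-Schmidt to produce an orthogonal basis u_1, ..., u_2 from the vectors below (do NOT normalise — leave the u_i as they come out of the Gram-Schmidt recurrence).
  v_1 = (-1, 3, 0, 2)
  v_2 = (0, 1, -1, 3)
Orthogonal basis:
  u_1 = (-1, 3, 0, 2)
  u_2 = (9/14, -13/14, -1, 12/7)

Apply the Gram-Schmidt recurrence
  u_1 = v_1
  u_i = v_i − Σ_{j<i} ((v_i · u_j) / (u_j · u_j)) · u_j.

Step by step this gives:
  u_1 = (-1, 3, 0, 2)
  u_2 = (9/14, -13/14, -1, 12/7)

Orthogonality check:
  u_2 · u_1 = 0 (should be 0)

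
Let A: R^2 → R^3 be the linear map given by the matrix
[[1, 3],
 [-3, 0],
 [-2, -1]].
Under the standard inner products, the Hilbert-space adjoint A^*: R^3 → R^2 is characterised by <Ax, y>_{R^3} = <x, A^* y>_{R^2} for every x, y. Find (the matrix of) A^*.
A^* = A^T =
[[1, -3, -2],
 [3, 0, -1]]

For real matrices with standard dot products, the defining identity <Ax, y> = <x, A^* y> gives (Ax)^T y = x^T (A^*) y, i.e. x^T A^T y = x^T (A^*) y. Since this holds for all x, y, we must have A^* = A^T. Therefore
A^* =
[[1, -3, -2],
 [3, 0, -1]].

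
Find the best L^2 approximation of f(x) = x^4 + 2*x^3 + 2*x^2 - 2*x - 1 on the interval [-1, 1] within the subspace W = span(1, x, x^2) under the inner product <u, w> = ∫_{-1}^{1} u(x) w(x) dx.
g(x) = 20*x^2/7 - 4*x/5 - 38/35

The best approximation g ∈ W is the orthogonal projection of f onto W. Writing g = a_0 + a_1 x + a_2 x^2, the coefficients solve the normal equations G · a = b where
  G_{ij} = <φ_i, φ_j> and b_i = <f, φ_i>, with φ_0 = 1, φ_1 = x, φ_2 = x^2.
G =
  [2, 0, 2/3]
  [0, 2/3, 0]
  [2/3, 0, 2/5],
b = (-4/15, -8/15, 44/105).
Solving gives a_0 = -38/35, a_1 = -4/5, a_2 = 20/7, so
  g(x) = 20*x^2/7 - 4*x/5 - 38/35.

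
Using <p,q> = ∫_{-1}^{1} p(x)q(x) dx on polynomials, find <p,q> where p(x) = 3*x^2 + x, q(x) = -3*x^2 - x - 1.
<p,q> = -94/15

Expand the product: p(x)·q(x) = -9*x^4 - 6*x^3 - 4*x^2 - x.
∫_{-1}^{1} of each monomial x^k gives [2/(k+1) if k even, 0 if k odd]. Integrating term-by-term (or equivalently evaluating the antiderivative F(x) = -9*x^5/5 - 3*x^4/2 - 4*x^3/3 - x^2/2 at the endpoints):
  F(1) − F(−1) = -77/15 − (17/15) = -94/15.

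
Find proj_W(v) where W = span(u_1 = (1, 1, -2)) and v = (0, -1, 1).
proj_W(v) = (-1/2, -1/2, 1)

Set up U = [u_1 | ... | u_1] ∈ R^(3×1). The projector onto W = col(U) is P = U (U^T U)^(-1) U^T.
Compute U^T U =
  [6],
and U^T v = (-3).
Solve U^T U · c = U^T v for the coefficients: c = (-1/2). The projection is proj_W(v) = U c.
Check: (v - proj_W(v)) · u_1 = 0  (should be 0).
Result: proj_W(v) = (-1/2, -1/2, 1).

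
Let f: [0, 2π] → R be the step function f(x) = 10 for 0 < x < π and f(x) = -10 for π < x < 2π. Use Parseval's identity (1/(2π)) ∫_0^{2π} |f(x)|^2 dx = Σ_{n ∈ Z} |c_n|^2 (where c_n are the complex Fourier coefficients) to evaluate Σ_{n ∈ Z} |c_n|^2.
Σ |c_n|^2 = 100

Parseval equates the L^2 energy of f (normalised by 1/(2π)) with the ℓ^2 sum of its Fourier coefficients: (1/(2π)) ∫_0^{2π} |f|^2 = Σ |c_n|^2.
Compute the left side: (1/(2π)) [∫_0^π 10^2 dx + ∫_π^{2π} (-10)^2 dx] = (1/(2π)) · (100π + 100π) = (100 + 100)/2 = 100.
So Σ_{n ∈ Z} |c_n|^2 = 100.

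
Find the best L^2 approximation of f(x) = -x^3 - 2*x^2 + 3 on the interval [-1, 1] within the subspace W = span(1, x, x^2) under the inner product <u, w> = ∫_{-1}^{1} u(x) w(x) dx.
g(x) = -2*x^2 - 3*x/5 + 3

The best approximation g ∈ W is the orthogonal projection of f onto W. Writing g = a_0 + a_1 x + a_2 x^2, the coefficients solve the normal equations G · a = b where
  G_{ij} = <φ_i, φ_j> and b_i = <f, φ_i>, with φ_0 = 1, φ_1 = x, φ_2 = x^2.
G =
  [2, 0, 2/3]
  [0, 2/3, 0]
  [2/3, 0, 2/5],
b = (14/3, -2/5, 6/5).
Solving gives a_0 = 3, a_1 = -3/5, a_2 = -2, so
  g(x) = -2*x^2 - 3*x/5 + 3.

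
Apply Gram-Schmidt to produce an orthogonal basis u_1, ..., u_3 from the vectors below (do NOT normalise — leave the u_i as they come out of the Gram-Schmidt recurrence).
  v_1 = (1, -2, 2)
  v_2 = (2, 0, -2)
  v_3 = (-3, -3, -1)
Orthogonal basis:
  u_1 = (1, -2, 2)
  u_2 = (20/9, -4/9, -14/9)
  u_3 = (-2, -3, -2)

Apply the Gram-Schmidt recurrence
  u_1 = v_1
  u_i = v_i − Σ_{j<i} ((v_i · u_j) / (u_j · u_j)) · u_j.

Step by step this gives:
  u_1 = (1, -2, 2)
  u_2 = (20/9, -4/9, -14/9)
  u_3 = (-2, -3, -2)

Orthogonality check:
  u_2 · u_1 = 0 (should be 0)
  u_3 · u_1 = 0 (should be 0)
  u_3 · u_2 = 0 (should be 0)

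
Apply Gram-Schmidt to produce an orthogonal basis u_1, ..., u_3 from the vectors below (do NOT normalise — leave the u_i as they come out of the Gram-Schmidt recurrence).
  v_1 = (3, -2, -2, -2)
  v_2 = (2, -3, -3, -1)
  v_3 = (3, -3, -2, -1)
Orthogonal basis:
  u_1 = (3, -2, -2, -2)
  u_2 = (-6/7, -23/21, -23/21, 19/21)
  u_3 = (36/83, -37/83, 46/83, 45/83)

Apply the Gram-Schmidt recurrence
  u_1 = v_1
  u_i = v_i − Σ_{j<i} ((v_i · u_j) / (u_j · u_j)) · u_j.

Step by step this gives:
  u_1 = (3, -2, -2, -2)
  u_2 = (-6/7, -23/21, -23/21, 19/21)
  u_3 = (36/83, -37/83, 46/83, 45/83)

Orthogonality check:
  u_2 · u_1 = 0 (should be 0)
  u_3 · u_1 = 0 (should be 0)
  u_3 · u_2 = 0 (should be 0)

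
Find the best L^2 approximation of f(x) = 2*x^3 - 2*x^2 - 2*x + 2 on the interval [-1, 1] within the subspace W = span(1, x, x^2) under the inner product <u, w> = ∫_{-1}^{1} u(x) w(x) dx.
g(x) = -2*x^2 - 4*x/5 + 2

The best approximation g ∈ W is the orthogonal projection of f onto W. Writing g = a_0 + a_1 x + a_2 x^2, the coefficients solve the normal equations G · a = b where
  G_{ij} = <φ_i, φ_j> and b_i = <f, φ_i>, with φ_0 = 1, φ_1 = x, φ_2 = x^2.
G =
  [2, 0, 2/3]
  [0, 2/3, 0]
  [2/3, 0, 2/5],
b = (8/3, -8/15, 8/15).
Solving gives a_0 = 2, a_1 = -4/5, a_2 = -2, so
  g(x) = -2*x^2 - 4*x/5 + 2.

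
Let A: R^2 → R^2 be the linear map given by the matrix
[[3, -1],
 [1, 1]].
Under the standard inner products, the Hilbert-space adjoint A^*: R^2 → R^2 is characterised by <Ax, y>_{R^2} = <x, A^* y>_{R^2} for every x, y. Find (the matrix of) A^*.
A^* = A^T =
[[3, 1],
 [-1, 1]]

For real matrices with standard dot products, the defining identity <Ax, y> = <x, A^* y> gives (Ax)^T y = x^T (A^*) y, i.e. x^T A^T y = x^T (A^*) y. Since this holds for all x, y, we must have A^* = A^T. Therefore
A^* =
[[3, 1],
 [-1, 1]].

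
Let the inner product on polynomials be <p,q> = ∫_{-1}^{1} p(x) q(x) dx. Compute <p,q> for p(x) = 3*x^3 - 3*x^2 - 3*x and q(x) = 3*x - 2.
<p,q> = 8/5

Expand the product: p(x)·q(x) = 9*x^4 - 15*x^3 - 3*x^2 + 6*x.
∫_{-1}^{1} of each monomial x^k gives [2/(k+1) if k even, 0 if k odd]. Integrating term-by-term (or equivalently evaluating the antiderivative F(x) = 9*x^5/5 - 15*x^4/4 - x^3 + 3*x^2 at the endpoints):
  F(1) − F(−1) = 1/20 − (-31/20) = 8/5.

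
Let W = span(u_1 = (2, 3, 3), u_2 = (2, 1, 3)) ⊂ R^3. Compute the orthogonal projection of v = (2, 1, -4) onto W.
proj_W(v) = (-16/13, 1, -24/13)

Set up U = [u_1 | ... | u_2] ∈ R^(3×2). The projector onto W = col(U) is P = U (U^T U)^(-1) U^T.
Compute U^T U =
  [22, 16]
  [16, 14],
and U^T v = (-5, -7).
Solve U^T U · c = U^T v for the coefficients: c = (21/26, -37/26). The projection is proj_W(v) = U c.
Check: (v - proj_W(v)) · u_1 = 0  (should be 0).
Check: (v - proj_W(v)) · u_2 = 0  (should be 0).
Result: proj_W(v) = (-16/13, 1, -24/13).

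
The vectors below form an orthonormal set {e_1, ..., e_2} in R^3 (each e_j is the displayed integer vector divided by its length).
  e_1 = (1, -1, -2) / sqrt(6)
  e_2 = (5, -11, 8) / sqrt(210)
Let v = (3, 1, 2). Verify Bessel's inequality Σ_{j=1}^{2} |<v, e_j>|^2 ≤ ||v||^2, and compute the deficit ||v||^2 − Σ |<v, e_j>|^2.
Σ |<v, e_j>|^2 = 18/7; ||v||^2 = 14; deficit = 80/7

Write each e_j = u_j / sqrt(<u_j, u_j>) where u_j is the displayed integer vector. Then <v, e_j> = <v, u_j> / sqrt(<u_j, u_j>), so |<v, e_j>|^2 = <v, u_j>^2 / <u_j, u_j>.
Coefficients: <v, e_1> = -2/sqrt(6), <v, e_2> = 20/sqrt(210).
Square and sum: Σ |<v, e_j>|^2 = 18/7.
Compute ||v||^2 = v·v = 14.
Deficit = 14 − 18/7 = 80/7 ≥ 0, confirming Bessel's inequality. (The deficit equals ||v − Σ <v,e_j> e_j||^2, the squared distance from v to span{e_j}.)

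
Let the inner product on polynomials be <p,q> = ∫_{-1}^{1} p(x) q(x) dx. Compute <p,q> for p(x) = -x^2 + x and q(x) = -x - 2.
<p,q> = 2/3

Expand the product: p(x)·q(x) = x^3 + x^2 - 2*x.
∫_{-1}^{1} of each monomial x^k gives [2/(k+1) if k even, 0 if k odd]. Integrating term-by-term (or equivalently evaluating the antiderivative F(x) = x^4/4 + x^3/3 - x^2 at the endpoints):
  F(1) − F(−1) = -5/12 − (-13/12) = 2/3.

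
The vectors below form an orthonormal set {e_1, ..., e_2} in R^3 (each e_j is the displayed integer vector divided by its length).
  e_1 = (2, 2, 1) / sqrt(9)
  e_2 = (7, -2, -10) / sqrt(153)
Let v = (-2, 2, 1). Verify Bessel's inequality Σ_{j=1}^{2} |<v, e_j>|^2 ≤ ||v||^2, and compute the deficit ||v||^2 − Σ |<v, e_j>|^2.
Σ |<v, e_j>|^2 = 89/17; ||v||^2 = 9; deficit = 64/17

Write each e_j = u_j / sqrt(<u_j, u_j>) where u_j is the displayed integer vector. Then <v, e_j> = <v, u_j> / sqrt(<u_j, u_j>), so |<v, e_j>|^2 = <v, u_j>^2 / <u_j, u_j>.
Coefficients: <v, e_1> = 1/sqrt(9), <v, e_2> = -28/sqrt(153).
Square and sum: Σ |<v, e_j>|^2 = 89/17.
Compute ||v||^2 = v·v = 9.
Deficit = 9 − 89/17 = 64/17 ≥ 0, confirming Bessel's inequality. (The deficit equals ||v − Σ <v,e_j> e_j||^2, the squared distance from v to span{e_j}.)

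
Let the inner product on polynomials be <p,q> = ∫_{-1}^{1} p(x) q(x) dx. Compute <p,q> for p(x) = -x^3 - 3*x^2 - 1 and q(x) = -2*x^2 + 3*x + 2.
<p,q> = -82/15

Expand the product: p(x)·q(x) = 2*x^5 + 3*x^4 - 11*x^3 - 4*x^2 - 3*x - 2.
∫_{-1}^{1} of each monomial x^k gives [2/(k+1) if k even, 0 if k odd]. Integrating term-by-term (or equivalently evaluating the antiderivative F(x) = x^6/3 + 3*x^5/5 - 11*x^4/4 - 4*x^3/3 - 3*x^2/2 - 2*x at the endpoints):
  F(1) − F(−1) = -133/20 − (-71/60) = -82/15.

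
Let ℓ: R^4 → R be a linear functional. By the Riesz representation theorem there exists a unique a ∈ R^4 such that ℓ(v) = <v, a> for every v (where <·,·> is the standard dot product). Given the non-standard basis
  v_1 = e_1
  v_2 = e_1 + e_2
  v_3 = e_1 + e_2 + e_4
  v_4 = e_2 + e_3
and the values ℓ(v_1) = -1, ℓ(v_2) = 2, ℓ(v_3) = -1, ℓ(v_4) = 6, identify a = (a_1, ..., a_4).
a = (-1, 3, 3, -3)

Write a = (a_1, ..., a_4) in the standard basis. For each basis vector v_i, ℓ(v_i) = <v_i, a> is a linear equation in the a_j's. Collect the n equations into a matrix system V a = ℓ, where row i of V is v_i (expressed in the standard basis). Since V is invertible (lower-triangular with 1s on the diagonal, up to permutation), solve by back-substitution:
  V =
[[1, 0, 0, 0],
 [1, 1, 0, 0],
 [1, 1, 0, 1],
 [0, 1, 1, 0]]
  V a = (-1, 2, -1, 6)
Solving gives a = (-1, 3, 3, -3).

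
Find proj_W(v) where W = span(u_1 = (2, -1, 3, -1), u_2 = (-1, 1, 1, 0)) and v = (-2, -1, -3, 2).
proj_W(v) = (-6/5, 4/15, -52/15, 14/15)

Set up U = [u_1 | ... | u_2] ∈ R^(4×2). The projector onto W = col(U) is P = U (U^T U)^(-1) U^T.
Compute U^T U =
  [15, 0]
  [0, 3],
and U^T v = (-14, -2).
Solve U^T U · c = U^T v for the coefficients: c = (-14/15, -2/3). The projection is proj_W(v) = U c.
Check: (v - proj_W(v)) · u_1 = 0  (should be 0).
Check: (v - proj_W(v)) · u_2 = 0  (should be 0).
Result: proj_W(v) = (-6/5, 4/15, -52/15, 14/15).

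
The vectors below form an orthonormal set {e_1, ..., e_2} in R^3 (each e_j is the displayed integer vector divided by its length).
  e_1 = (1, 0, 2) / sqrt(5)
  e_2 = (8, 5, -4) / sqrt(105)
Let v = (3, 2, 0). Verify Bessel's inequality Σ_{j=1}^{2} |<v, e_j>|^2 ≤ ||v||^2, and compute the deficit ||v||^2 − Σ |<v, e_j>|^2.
Σ |<v, e_j>|^2 = 269/21; ||v||^2 = 13; deficit = 4/21

Write each e_j = u_j / sqrt(<u_j, u_j>) where u_j is the displayed integer vector. Then <v, e_j> = <v, u_j> / sqrt(<u_j, u_j>), so |<v, e_j>|^2 = <v, u_j>^2 / <u_j, u_j>.
Coefficients: <v, e_1> = 3/sqrt(5), <v, e_2> = 34/sqrt(105).
Square and sum: Σ |<v, e_j>|^2 = 269/21.
Compute ||v||^2 = v·v = 13.
Deficit = 13 − 269/21 = 4/21 ≥ 0, confirming Bessel's inequality. (The deficit equals ||v − Σ <v,e_j> e_j||^2, the squared distance from v to span{e_j}.)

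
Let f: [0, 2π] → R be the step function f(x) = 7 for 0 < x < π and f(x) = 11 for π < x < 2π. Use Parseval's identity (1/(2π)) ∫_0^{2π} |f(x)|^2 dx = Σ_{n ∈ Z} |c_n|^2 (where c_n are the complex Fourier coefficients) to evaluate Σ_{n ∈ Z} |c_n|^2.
Σ |c_n|^2 = 85

Parseval equates the L^2 energy of f (normalised by 1/(2π)) with the ℓ^2 sum of its Fourier coefficients: (1/(2π)) ∫_0^{2π} |f|^2 = Σ |c_n|^2.
Compute the left side: (1/(2π)) [∫_0^π 7^2 dx + ∫_π^{2π} 11^2 dx] = (1/(2π)) · (49π + 121π) = (49 + 121)/2 = 85.
So Σ_{n ∈ Z} |c_n|^2 = 85.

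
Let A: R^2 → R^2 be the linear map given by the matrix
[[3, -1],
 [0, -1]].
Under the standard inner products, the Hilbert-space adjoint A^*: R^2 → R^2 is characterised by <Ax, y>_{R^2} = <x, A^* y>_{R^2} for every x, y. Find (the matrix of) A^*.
A^* = A^T =
[[3, 0],
 [-1, -1]]

For real matrices with standard dot products, the defining identity <Ax, y> = <x, A^* y> gives (Ax)^T y = x^T (A^*) y, i.e. x^T A^T y = x^T (A^*) y. Since this holds for all x, y, we must have A^* = A^T. Therefore
A^* =
[[3, 0],
 [-1, -1]].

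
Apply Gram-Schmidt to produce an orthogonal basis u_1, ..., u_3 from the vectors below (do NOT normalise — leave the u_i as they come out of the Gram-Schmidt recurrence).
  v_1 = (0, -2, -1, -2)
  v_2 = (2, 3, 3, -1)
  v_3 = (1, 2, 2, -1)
Orthogonal basis:
  u_1 = (0, -2, -1, -2)
  u_2 = (2, 13/9, 20/9, -23/9)
  u_3 = (-28/79, 21/158, 4/79, -25/158)

Apply the Gram-Schmidt recurrence
  u_1 = v_1
  u_i = v_i − Σ_{j<i} ((v_i · u_j) / (u_j · u_j)) · u_j.

Step by step this gives:
  u_1 = (0, -2, -1, -2)
  u_2 = (2, 13/9, 20/9, -23/9)
  u_3 = (-28/79, 21/158, 4/79, -25/158)

Orthogonality check:
  u_2 · u_1 = 0 (should be 0)
  u_3 · u_1 = 0 (should be 0)
  u_3 · u_2 = 0 (should be 0)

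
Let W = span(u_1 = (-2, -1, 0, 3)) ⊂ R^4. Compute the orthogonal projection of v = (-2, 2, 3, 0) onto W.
proj_W(v) = (-2/7, -1/7, 0, 3/7)

Set up U = [u_1 | ... | u_1] ∈ R^(4×1). The projector onto W = col(U) is P = U (U^T U)^(-1) U^T.
Compute U^T U =
  [14],
and U^T v = (2).
Solve U^T U · c = U^T v for the coefficients: c = (1/7). The projection is proj_W(v) = U c.
Check: (v - proj_W(v)) · u_1 = 0  (should be 0).
Result: proj_W(v) = (-2/7, -1/7, 0, 3/7).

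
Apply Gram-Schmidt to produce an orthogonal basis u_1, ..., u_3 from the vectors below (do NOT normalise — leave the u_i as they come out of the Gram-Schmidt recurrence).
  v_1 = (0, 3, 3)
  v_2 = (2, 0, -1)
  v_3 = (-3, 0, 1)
Orthogonal basis:
  u_1 = (0, 3, 3)
  u_2 = (2, 1/2, -1/2)
  u_3 = (-1/9, 2/9, -2/9)

Apply the Gram-Schmidt recurrence
  u_1 = v_1
  u_i = v_i − Σ_{j<i} ((v_i · u_j) / (u_j · u_j)) · u_j.

Step by step this gives:
  u_1 = (0, 3, 3)
  u_2 = (2, 1/2, -1/2)
  u_3 = (-1/9, 2/9, -2/9)

Orthogonality check:
  u_2 · u_1 = 0 (should be 0)
  u_3 · u_1 = 0 (should be 0)
  u_3 · u_2 = 0 (should be 0)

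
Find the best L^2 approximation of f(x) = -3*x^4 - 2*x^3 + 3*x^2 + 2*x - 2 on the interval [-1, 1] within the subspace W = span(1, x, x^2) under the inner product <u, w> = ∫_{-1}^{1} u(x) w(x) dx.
g(x) = 3*x^2/7 + 4*x/5 - 61/35

The best approximation g ∈ W is the orthogonal projection of f onto W. Writing g = a_0 + a_1 x + a_2 x^2, the coefficients solve the normal equations G · a = b where
  G_{ij} = <φ_i, φ_j> and b_i = <f, φ_i>, with φ_0 = 1, φ_1 = x, φ_2 = x^2.
G =
  [2, 0, 2/3]
  [0, 2/3, 0]
  [2/3, 0, 2/5],
b = (-16/5, 8/15, -104/105).
Solving gives a_0 = -61/35, a_1 = 4/5, a_2 = 3/7, so
  g(x) = 3*x^2/7 + 4*x/5 - 61/35.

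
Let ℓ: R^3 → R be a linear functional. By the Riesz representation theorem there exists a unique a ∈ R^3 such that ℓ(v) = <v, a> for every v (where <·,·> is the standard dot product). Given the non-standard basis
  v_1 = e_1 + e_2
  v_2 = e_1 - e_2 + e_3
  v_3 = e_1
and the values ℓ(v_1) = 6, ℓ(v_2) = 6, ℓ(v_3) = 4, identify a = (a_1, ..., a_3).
a = (4, 2, 4)

Write a = (a_1, ..., a_3) in the standard basis. For each basis vector v_i, ℓ(v_i) = <v_i, a> is a linear equation in the a_j's. Collect the n equations into a matrix system V a = ℓ, where row i of V is v_i (expressed in the standard basis). Since V is invertible (lower-triangular with 1s on the diagonal, up to permutation), solve by back-substitution:
  V =
[[1, 1, 0],
 [1, -1, 1],
 [1, 0, 0]]
  V a = (6, 6, 4)
Solving gives a = (4, 2, 4).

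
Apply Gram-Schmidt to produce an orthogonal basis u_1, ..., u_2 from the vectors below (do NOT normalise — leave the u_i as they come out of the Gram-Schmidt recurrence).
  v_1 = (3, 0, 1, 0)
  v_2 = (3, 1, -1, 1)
Orthogonal basis:
  u_1 = (3, 0, 1, 0)
  u_2 = (3/5, 1, -9/5, 1)

Apply the Gram-Schmidt recurrence
  u_1 = v_1
  u_i = v_i − Σ_{j<i} ((v_i · u_j) / (u_j · u_j)) · u_j.

Step by step this gives:
  u_1 = (3, 0, 1, 0)
  u_2 = (3/5, 1, -9/5, 1)

Orthogonality check:
  u_2 · u_1 = 0 (should be 0)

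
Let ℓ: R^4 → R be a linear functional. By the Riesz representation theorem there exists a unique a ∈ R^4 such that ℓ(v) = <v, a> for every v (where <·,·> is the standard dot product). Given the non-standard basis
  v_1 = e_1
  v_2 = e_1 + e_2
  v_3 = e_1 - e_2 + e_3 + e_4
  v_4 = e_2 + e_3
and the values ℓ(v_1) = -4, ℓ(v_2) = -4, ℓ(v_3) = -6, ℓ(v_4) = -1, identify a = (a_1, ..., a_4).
a = (-4, 0, -1, -1)

Write a = (a_1, ..., a_4) in the standard basis. For each basis vector v_i, ℓ(v_i) = <v_i, a> is a linear equation in the a_j's. Collect the n equations into a matrix system V a = ℓ, where row i of V is v_i (expressed in the standard basis). Since V is invertible (lower-triangular with 1s on the diagonal, up to permutation), solve by back-substitution:
  V =
[[1, 0, 0, 0],
 [1, 1, 0, 0],
 [1, -1, 1, 1],
 [0, 1, 1, 0]]
  V a = (-4, -4, -6, -1)
Solving gives a = (-4, 0, -1, -1).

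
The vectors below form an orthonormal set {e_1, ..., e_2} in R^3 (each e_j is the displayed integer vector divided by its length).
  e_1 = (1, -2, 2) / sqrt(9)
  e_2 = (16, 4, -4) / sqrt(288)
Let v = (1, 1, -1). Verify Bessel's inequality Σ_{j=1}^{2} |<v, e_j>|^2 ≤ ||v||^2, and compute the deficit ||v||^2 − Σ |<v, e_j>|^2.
Σ |<v, e_j>|^2 = 3; ||v||^2 = 3; deficit = 0

Write each e_j = u_j / sqrt(<u_j, u_j>) where u_j is the displayed integer vector. Then <v, e_j> = <v, u_j> / sqrt(<u_j, u_j>), so |<v, e_j>|^2 = <v, u_j>^2 / <u_j, u_j>.
Coefficients: <v, e_1> = -3/sqrt(9), <v, e_2> = 24/sqrt(288).
Square and sum: Σ |<v, e_j>|^2 = 3.
Compute ||v||^2 = v·v = 3.
Deficit = 3 − 3 = 0 ≥ 0, confirming Bessel's inequality. (The deficit equals ||v − Σ <v,e_j> e_j||^2, the squared distance from v to span{e_j}.)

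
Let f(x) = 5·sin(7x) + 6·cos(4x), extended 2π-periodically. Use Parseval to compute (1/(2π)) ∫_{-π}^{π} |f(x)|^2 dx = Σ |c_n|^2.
Σ |c_n|^2 = 61/2

Expand |f|^2 and use orthogonality of {sin(nx), cos(mx)} on [-π, π]:
  ∫_{-π}^{π} sin(nx)^2 dx = π, ∫ cos(mx)^2 dx = π, and cross terms integrate to 0.
So ∫_{-π}^{π} f(x)^2 dx = 5^2 · π + 6^2 · π = (25 + 36)π.
Divide by 2π: (25 + 36)/2 = 61/2.
By Parseval, this equals Σ |c_n|^2.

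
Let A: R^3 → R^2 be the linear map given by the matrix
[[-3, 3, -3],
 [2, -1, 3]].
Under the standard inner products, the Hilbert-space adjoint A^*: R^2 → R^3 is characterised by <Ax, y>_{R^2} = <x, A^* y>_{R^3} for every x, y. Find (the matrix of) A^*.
A^* = A^T =
[[-3, 2],
 [3, -1],
 [-3, 3]]

For real matrices with standard dot products, the defining identity <Ax, y> = <x, A^* y> gives (Ax)^T y = x^T (A^*) y, i.e. x^T A^T y = x^T (A^*) y. Since this holds for all x, y, we must have A^* = A^T. Therefore
A^* =
[[-3, 2],
 [3, -1],
 [-3, 3]].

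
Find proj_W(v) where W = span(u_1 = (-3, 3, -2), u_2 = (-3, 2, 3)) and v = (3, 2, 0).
proj_W(v) = (24/31, -229/403, -207/403)

Set up U = [u_1 | ... | u_2] ∈ R^(3×2). The projector onto W = col(U) is P = U (U^T U)^(-1) U^T.
Compute U^T U =
  [22, 9]
  [9, 22],
and U^T v = (-3, -5).
Solve U^T U · c = U^T v for the coefficients: c = (-21/403, -83/403). The projection is proj_W(v) = U c.
Check: (v - proj_W(v)) · u_1 = 0  (should be 0).
Check: (v - proj_W(v)) · u_2 = 0  (should be 0).
Result: proj_W(v) = (24/31, -229/403, -207/403).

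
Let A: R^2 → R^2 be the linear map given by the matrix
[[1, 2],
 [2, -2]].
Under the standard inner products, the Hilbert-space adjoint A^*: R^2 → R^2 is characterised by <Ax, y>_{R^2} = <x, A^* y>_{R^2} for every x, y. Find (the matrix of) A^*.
A^* = A^T =
[[1, 2],
 [2, -2]]

For real matrices with standard dot products, the defining identity <Ax, y> = <x, A^* y> gives (Ax)^T y = x^T (A^*) y, i.e. x^T A^T y = x^T (A^*) y. Since this holds for all x, y, we must have A^* = A^T. Therefore
A^* =
[[1, 2],
 [2, -2]].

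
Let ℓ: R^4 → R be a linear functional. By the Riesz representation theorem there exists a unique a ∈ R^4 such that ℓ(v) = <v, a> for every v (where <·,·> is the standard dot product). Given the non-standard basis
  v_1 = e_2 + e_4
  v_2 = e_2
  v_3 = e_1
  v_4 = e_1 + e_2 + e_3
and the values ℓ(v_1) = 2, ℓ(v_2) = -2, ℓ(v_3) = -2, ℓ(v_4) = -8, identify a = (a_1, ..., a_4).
a = (-2, -2, -4, 4)

Write a = (a_1, ..., a_4) in the standard basis. For each basis vector v_i, ℓ(v_i) = <v_i, a> is a linear equation in the a_j's. Collect the n equations into a matrix system V a = ℓ, where row i of V is v_i (expressed in the standard basis). Since V is invertible (lower-triangular with 1s on the diagonal, up to permutation), solve by back-substitution:
  V =
[[0, 1, 0, 1],
 [0, 1, 0, 0],
 [1, 0, 0, 0],
 [1, 1, 1, 0]]
  V a = (2, -2, -2, -8)
Solving gives a = (-2, -2, -4, 4).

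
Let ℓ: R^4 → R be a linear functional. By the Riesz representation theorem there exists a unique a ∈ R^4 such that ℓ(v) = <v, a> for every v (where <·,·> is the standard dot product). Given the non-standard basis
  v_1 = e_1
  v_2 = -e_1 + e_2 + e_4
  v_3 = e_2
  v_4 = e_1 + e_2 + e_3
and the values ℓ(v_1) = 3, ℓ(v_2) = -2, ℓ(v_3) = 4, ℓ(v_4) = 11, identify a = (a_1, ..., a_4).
a = (3, 4, 4, -3)

Write a = (a_1, ..., a_4) in the standard basis. For each basis vector v_i, ℓ(v_i) = <v_i, a> is a linear equation in the a_j's. Collect the n equations into a matrix system V a = ℓ, where row i of V is v_i (expressed in the standard basis). Since V is invertible (lower-triangular with 1s on the diagonal, up to permutation), solve by back-substitution:
  V =
[[1, 0, 0, 0],
 [-1, 1, 0, 1],
 [0, 1, 0, 0],
 [1, 1, 1, 0]]
  V a = (3, -2, 4, 11)
Solving gives a = (3, 4, 4, -3).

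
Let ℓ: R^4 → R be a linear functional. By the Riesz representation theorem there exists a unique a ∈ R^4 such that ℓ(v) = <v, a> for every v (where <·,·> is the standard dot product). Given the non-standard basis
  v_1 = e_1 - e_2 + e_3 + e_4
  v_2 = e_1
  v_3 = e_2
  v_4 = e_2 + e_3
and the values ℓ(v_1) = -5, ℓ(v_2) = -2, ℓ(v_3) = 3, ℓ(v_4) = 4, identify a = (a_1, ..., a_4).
a = (-2, 3, 1, -1)

Write a = (a_1, ..., a_4) in the standard basis. For each basis vector v_i, ℓ(v_i) = <v_i, a> is a linear equation in the a_j's. Collect the n equations into a matrix system V a = ℓ, where row i of V is v_i (expressed in the standard basis). Since V is invertible (lower-triangular with 1s on the diagonal, up to permutation), solve by back-substitution:
  V =
[[1, -1, 1, 1],
 [1, 0, 0, 0],
 [0, 1, 0, 0],
 [0, 1, 1, 0]]
  V a = (-5, -2, 3, 4)
Solving gives a = (-2, 3, 1, -1).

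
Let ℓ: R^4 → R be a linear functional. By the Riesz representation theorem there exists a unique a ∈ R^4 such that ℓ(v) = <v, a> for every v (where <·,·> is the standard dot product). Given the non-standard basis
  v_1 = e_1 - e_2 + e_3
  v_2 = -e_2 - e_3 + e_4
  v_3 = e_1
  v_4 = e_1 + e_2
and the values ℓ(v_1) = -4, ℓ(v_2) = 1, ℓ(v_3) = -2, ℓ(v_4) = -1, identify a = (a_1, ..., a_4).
a = (-2, 1, -1, 1)

Write a = (a_1, ..., a_4) in the standard basis. For each basis vector v_i, ℓ(v_i) = <v_i, a> is a linear equation in the a_j's. Collect the n equations into a matrix system V a = ℓ, where row i of V is v_i (expressed in the standard basis). Since V is invertible (lower-triangular with 1s on the diagonal, up to permutation), solve by back-substitution:
  V =
[[1, -1, 1, 0],
 [0, -1, -1, 1],
 [1, 0, 0, 0],
 [1, 1, 0, 0]]
  V a = (-4, 1, -2, -1)
Solving gives a = (-2, 1, -1, 1).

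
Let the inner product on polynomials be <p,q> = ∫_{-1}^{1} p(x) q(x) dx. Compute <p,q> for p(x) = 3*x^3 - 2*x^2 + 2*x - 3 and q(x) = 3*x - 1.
<p,q> = 224/15

Expand the product: p(x)·q(x) = 9*x^4 - 9*x^3 + 8*x^2 - 11*x + 3.
∫_{-1}^{1} of each monomial x^k gives [2/(k+1) if k even, 0 if k odd]. Integrating term-by-term (or equivalently evaluating the antiderivative F(x) = 9*x^5/5 - 9*x^4/4 + 8*x^3/3 - 11*x^2/2 + 3*x at the endpoints):
  F(1) − F(−1) = -17/60 − (-913/60) = 224/15.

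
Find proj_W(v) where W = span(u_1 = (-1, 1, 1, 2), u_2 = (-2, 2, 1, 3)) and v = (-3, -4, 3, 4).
proj_W(v) = (1/5, -1/5, 18/5, 17/5)

Set up U = [u_1 | ... | u_2] ∈ R^(4×2). The projector onto W = col(U) is P = U (U^T U)^(-1) U^T.
Compute U^T U =
  [7, 11]
  [11, 18],
and U^T v = (10, 13).
Solve U^T U · c = U^T v for the coefficients: c = (37/5, -19/5). The projection is proj_W(v) = U c.
Check: (v - proj_W(v)) · u_1 = 0  (should be 0).
Check: (v - proj_W(v)) · u_2 = 0  (should be 0).
Result: proj_W(v) = (1/5, -1/5, 18/5, 17/5).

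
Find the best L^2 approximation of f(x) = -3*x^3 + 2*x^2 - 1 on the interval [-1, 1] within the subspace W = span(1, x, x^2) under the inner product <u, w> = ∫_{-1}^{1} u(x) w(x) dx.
g(x) = 2*x^2 - 9*x/5 - 1

The best approximation g ∈ W is the orthogonal projection of f onto W. Writing g = a_0 + a_1 x + a_2 x^2, the coefficients solve the normal equations G · a = b where
  G_{ij} = <φ_i, φ_j> and b_i = <f, φ_i>, with φ_0 = 1, φ_1 = x, φ_2 = x^2.
G =
  [2, 0, 2/3]
  [0, 2/3, 0]
  [2/3, 0, 2/5],
b = (-2/3, -6/5, 2/15).
Solving gives a_0 = -1, a_1 = -9/5, a_2 = 2, so
  g(x) = 2*x^2 - 9*x/5 - 1.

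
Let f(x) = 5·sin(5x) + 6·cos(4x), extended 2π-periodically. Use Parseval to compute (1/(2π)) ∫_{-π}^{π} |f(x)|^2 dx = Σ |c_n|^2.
Σ |c_n|^2 = 61/2

Expand |f|^2 and use orthogonality of {sin(nx), cos(mx)} on [-π, π]:
  ∫_{-π}^{π} sin(nx)^2 dx = π, ∫ cos(mx)^2 dx = π, and cross terms integrate to 0.
So ∫_{-π}^{π} f(x)^2 dx = 5^2 · π + 6^2 · π = (25 + 36)π.
Divide by 2π: (25 + 36)/2 = 61/2.
By Parseval, this equals Σ |c_n|^2.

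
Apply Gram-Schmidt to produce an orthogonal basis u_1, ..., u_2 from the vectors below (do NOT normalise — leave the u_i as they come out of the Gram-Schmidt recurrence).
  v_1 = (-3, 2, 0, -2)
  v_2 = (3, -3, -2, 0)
Orthogonal basis:
  u_1 = (-3, 2, 0, -2)
  u_2 = (6/17, -21/17, -2, -30/17)

Apply the Gram-Schmidt recurrence
  u_1 = v_1
  u_i = v_i − Σ_{j<i} ((v_i · u_j) / (u_j · u_j)) · u_j.

Step by step this gives:
  u_1 = (-3, 2, 0, -2)
  u_2 = (6/17, -21/17, -2, -30/17)

Orthogonality check:
  u_2 · u_1 = 0 (should be 0)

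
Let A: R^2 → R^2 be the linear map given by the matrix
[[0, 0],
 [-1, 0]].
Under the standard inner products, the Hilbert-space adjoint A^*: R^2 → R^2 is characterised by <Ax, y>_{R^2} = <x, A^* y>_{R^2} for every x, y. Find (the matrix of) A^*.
A^* = A^T =
[[0, -1],
 [0, 0]]

For real matrices with standard dot products, the defining identity <Ax, y> = <x, A^* y> gives (Ax)^T y = x^T (A^*) y, i.e. x^T A^T y = x^T (A^*) y. Since this holds for all x, y, we must have A^* = A^T. Therefore
A^* =
[[0, -1],
 [0, 0]].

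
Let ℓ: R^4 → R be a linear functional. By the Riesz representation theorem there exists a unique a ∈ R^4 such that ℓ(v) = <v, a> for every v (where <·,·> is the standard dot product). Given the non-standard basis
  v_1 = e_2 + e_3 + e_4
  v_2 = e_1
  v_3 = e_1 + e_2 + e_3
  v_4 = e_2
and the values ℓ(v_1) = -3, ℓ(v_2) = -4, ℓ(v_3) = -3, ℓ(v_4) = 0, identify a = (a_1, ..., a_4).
a = (-4, 0, 1, -4)

Write a = (a_1, ..., a_4) in the standard basis. For each basis vector v_i, ℓ(v_i) = <v_i, a> is a linear equation in the a_j's. Collect the n equations into a matrix system V a = ℓ, where row i of V is v_i (expressed in the standard basis). Since V is invertible (lower-triangular with 1s on the diagonal, up to permutation), solve by back-substitution:
  V =
[[0, 1, 1, 1],
 [1, 0, 0, 0],
 [1, 1, 1, 0],
 [0, 1, 0, 0]]
  V a = (-3, -4, -3, 0)
Solving gives a = (-4, 0, 1, -4).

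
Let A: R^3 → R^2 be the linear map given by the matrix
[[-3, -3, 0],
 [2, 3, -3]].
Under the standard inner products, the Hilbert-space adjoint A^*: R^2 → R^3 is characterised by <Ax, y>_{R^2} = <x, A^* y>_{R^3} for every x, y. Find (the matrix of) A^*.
A^* = A^T =
[[-3, 2],
 [-3, 3],
 [0, -3]]

For real matrices with standard dot products, the defining identity <Ax, y> = <x, A^* y> gives (Ax)^T y = x^T (A^*) y, i.e. x^T A^T y = x^T (A^*) y. Since this holds for all x, y, we must have A^* = A^T. Therefore
A^* =
[[-3, 2],
 [-3, 3],
 [0, -3]].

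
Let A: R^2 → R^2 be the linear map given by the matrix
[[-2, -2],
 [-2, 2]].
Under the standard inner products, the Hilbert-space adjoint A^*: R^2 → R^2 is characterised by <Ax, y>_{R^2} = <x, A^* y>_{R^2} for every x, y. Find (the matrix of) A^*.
A^* = A^T =
[[-2, -2],
 [-2, 2]]

For real matrices with standard dot products, the defining identity <Ax, y> = <x, A^* y> gives (Ax)^T y = x^T (A^*) y, i.e. x^T A^T y = x^T (A^*) y. Since this holds for all x, y, we must have A^* = A^T. Therefore
A^* =
[[-2, -2],
 [-2, 2]].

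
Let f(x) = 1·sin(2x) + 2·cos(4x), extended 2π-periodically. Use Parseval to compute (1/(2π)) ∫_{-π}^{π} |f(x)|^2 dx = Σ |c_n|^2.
Σ |c_n|^2 = 5/2

Expand |f|^2 and use orthogonality of {sin(nx), cos(mx)} on [-π, π]:
  ∫_{-π}^{π} sin(nx)^2 dx = π, ∫ cos(mx)^2 dx = π, and cross terms integrate to 0.
So ∫_{-π}^{π} f(x)^2 dx = 1^2 · π + 2^2 · π = (1 + 4)π.
Divide by 2π: (1 + 4)/2 = 5/2.
By Parseval, this equals Σ |c_n|^2.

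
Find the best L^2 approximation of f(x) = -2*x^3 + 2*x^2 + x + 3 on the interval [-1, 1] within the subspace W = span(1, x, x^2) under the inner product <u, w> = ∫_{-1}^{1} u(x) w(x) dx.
g(x) = 2*x^2 - x/5 + 3

The best approximation g ∈ W is the orthogonal projection of f onto W. Writing g = a_0 + a_1 x + a_2 x^2, the coefficients solve the normal equations G · a = b where
  G_{ij} = <φ_i, φ_j> and b_i = <f, φ_i>, with φ_0 = 1, φ_1 = x, φ_2 = x^2.
G =
  [2, 0, 2/3]
  [0, 2/3, 0]
  [2/3, 0, 2/5],
b = (22/3, -2/15, 14/5).
Solving gives a_0 = 3, a_1 = -1/5, a_2 = 2, so
  g(x) = 2*x^2 - x/5 + 3.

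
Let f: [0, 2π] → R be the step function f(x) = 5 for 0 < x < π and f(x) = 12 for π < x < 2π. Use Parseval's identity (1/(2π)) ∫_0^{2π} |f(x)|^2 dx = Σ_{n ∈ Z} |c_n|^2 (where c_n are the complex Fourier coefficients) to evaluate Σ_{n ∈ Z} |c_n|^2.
Σ |c_n|^2 = 169/2

Parseval equates the L^2 energy of f (normalised by 1/(2π)) with the ℓ^2 sum of its Fourier coefficients: (1/(2π)) ∫_0^{2π} |f|^2 = Σ |c_n|^2.
Compute the left side: (1/(2π)) [∫_0^π 5^2 dx + ∫_π^{2π} 12^2 dx] = (1/(2π)) · (25π + 144π) = (25 + 144)/2 = 169/2.
So Σ_{n ∈ Z} |c_n|^2 = 169/2.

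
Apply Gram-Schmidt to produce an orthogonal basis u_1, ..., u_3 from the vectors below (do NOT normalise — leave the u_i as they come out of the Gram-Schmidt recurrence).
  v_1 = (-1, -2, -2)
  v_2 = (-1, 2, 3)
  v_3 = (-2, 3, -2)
Orthogonal basis:
  u_1 = (-1, -2, -2)
  u_2 = (-2, 0, 1)
  u_3 = (-6/5, 3, -12/5)

Apply the Gram-Schmidt recurrence
  u_1 = v_1
  u_i = v_i − Σ_{j<i} ((v_i · u_j) / (u_j · u_j)) · u_j.

Step by step this gives:
  u_1 = (-1, -2, -2)
  u_2 = (-2, 0, 1)
  u_3 = (-6/5, 3, -12/5)

Orthogonality check:
  u_2 · u_1 = 0 (should be 0)
  u_3 · u_1 = 0 (should be 0)
  u_3 · u_2 = 0 (should be 0)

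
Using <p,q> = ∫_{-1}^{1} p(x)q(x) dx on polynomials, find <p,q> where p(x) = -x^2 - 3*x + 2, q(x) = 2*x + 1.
<p,q> = -2/3

Expand the product: p(x)·q(x) = -2*x^3 - 7*x^2 + x + 2.
∫_{-1}^{1} of each monomial x^k gives [2/(k+1) if k even, 0 if k odd]. Integrating term-by-term (or equivalently evaluating the antiderivative F(x) = -x^4/2 - 7*x^3/3 + x^2/2 + 2*x at the endpoints):
  F(1) − F(−1) = -1/3 − (1/3) = -2/3.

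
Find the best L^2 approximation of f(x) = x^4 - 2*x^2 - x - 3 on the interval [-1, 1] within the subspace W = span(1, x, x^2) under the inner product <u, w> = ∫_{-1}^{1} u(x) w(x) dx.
g(x) = -8*x^2/7 - x - 108/35

The best approximation g ∈ W is the orthogonal projection of f onto W. Writing g = a_0 + a_1 x + a_2 x^2, the coefficients solve the normal equations G · a = b where
  G_{ij} = <φ_i, φ_j> and b_i = <f, φ_i>, with φ_0 = 1, φ_1 = x, φ_2 = x^2.
G =
  [2, 0, 2/3]
  [0, 2/3, 0]
  [2/3, 0, 2/5],
b = (-104/15, -2/3, -88/35).
Solving gives a_0 = -108/35, a_1 = -1, a_2 = -8/7, so
  g(x) = -8*x^2/7 - x - 108/35.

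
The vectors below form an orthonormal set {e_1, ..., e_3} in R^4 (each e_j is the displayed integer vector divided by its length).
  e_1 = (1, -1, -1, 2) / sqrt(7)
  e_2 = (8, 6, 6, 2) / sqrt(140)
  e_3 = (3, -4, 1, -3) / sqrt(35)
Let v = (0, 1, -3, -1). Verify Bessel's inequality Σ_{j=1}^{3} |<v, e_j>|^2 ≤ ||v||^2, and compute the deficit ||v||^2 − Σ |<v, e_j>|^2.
Σ |<v, e_j>|^2 = 13/7; ||v||^2 = 11; deficit = 64/7

Write each e_j = u_j / sqrt(<u_j, u_j>) where u_j is the displayed integer vector. Then <v, e_j> = <v, u_j> / sqrt(<u_j, u_j>), so |<v, e_j>|^2 = <v, u_j>^2 / <u_j, u_j>.
Coefficients: <v, e_1> = 0/sqrt(7), <v, e_2> = -14/sqrt(140), <v, e_3> = -4/sqrt(35).
Square and sum: Σ |<v, e_j>|^2 = 13/7.
Compute ||v||^2 = v·v = 11.
Deficit = 11 − 13/7 = 64/7 ≥ 0, confirming Bessel's inequality. (The deficit equals ||v − Σ <v,e_j> e_j||^2, the squared distance from v to span{e_j}.)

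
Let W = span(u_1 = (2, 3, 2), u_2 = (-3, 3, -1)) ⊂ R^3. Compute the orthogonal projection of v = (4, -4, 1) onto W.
proj_W(v) = (1243/322, -654/161, 397/322)

Set up U = [u_1 | ... | u_2] ∈ R^(3×2). The projector onto W = col(U) is P = U (U^T U)^(-1) U^T.
Compute U^T U =
  [17, 1]
  [1, 19],
and U^T v = (-2, -25).
Solve U^T U · c = U^T v for the coefficients: c = (-13/322, -423/322). The projection is proj_W(v) = U c.
Check: (v - proj_W(v)) · u_1 = 0  (should be 0).
Check: (v - proj_W(v)) · u_2 = 0  (should be 0).
Result: proj_W(v) = (1243/322, -654/161, 397/322).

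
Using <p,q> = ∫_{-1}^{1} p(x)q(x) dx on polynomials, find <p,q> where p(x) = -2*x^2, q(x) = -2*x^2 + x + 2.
<p,q> = -16/15

Expand the product: p(x)·q(x) = 4*x^4 - 2*x^3 - 4*x^2.
∫_{-1}^{1} of each monomial x^k gives [2/(k+1) if k even, 0 if k odd]. Integrating term-by-term (or equivalently evaluating the antiderivative F(x) = 4*x^5/5 - x^4/2 - 4*x^3/3 at the endpoints):
  F(1) − F(−1) = -31/30 − (1/30) = -16/15.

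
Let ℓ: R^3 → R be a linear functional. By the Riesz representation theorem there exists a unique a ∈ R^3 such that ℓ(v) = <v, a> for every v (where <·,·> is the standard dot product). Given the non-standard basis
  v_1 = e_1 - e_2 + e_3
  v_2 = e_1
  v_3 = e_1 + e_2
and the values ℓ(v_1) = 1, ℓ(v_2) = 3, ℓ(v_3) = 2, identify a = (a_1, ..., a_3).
a = (3, -1, -3)

Write a = (a_1, ..., a_3) in the standard basis. For each basis vector v_i, ℓ(v_i) = <v_i, a> is a linear equation in the a_j's. Collect the n equations into a matrix system V a = ℓ, where row i of V is v_i (expressed in the standard basis). Since V is invertible (lower-triangular with 1s on the diagonal, up to permutation), solve by back-substitution:
  V =
[[1, -1, 1],
 [1, 0, 0],
 [1, 1, 0]]
  V a = (1, 3, 2)
Solving gives a = (3, -1, -3).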